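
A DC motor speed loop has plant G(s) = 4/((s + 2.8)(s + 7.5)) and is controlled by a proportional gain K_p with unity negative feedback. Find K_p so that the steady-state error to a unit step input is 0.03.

Steady-state error for a unit step on this type-0 loop is 1/(1 + K_p·G(0)).
G(0) = 0.1905. Require 1/(1 + K_p·0.1905) = 0.03, so 1 + 0.1905·K_p = 33.33.
K_p = (33.33 − 1)/0.1905 = 170.

K_p = 170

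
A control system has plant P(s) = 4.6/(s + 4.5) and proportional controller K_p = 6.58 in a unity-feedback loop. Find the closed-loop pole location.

s = -34.77

Closed-loop transfer function: T(s) = K_p·P(s)/(1 + K_p·P(s)) = 30.27/(s + 4.5 + 30.27) = 30.27/(s + 34.77).
The closed-loop pole is at s = −34.77.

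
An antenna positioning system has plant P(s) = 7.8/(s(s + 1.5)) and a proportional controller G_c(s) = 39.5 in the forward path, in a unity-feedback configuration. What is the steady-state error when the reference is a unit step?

The open loop G_c(s)P(s) has a pole at the origin (type 1), so the static position error constant is infinite and e_ss = 1/(1+∞) = 0.

0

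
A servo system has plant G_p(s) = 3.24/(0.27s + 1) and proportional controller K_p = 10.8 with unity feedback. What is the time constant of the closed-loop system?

τ = 0.0075 s

Closed loop: T(s) = K_p·G_p/(1+K_p·G_p) = 34.99/(0.27s + 1 + 34.99), with pole at s = −(1 + 34.99)/0.27 = −133.3.
Closed-loop time constant τ = 1/133.3 = 0.0075 s.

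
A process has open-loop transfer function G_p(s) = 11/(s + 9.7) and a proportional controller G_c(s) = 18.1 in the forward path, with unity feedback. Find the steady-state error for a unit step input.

0.0465

The loop is type 0. Static position error constant K_pos = G_c(0)·G_p(0) = 18.1·1.134 = 20.53.
Steady-state error to a unit step: e_ss = 1/(1+K_pos) = 1/21.53 = 0.0465.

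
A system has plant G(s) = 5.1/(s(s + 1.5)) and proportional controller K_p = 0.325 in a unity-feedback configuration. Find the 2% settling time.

The closed-loop denominator s² + 1.5s + 1.657 gives ω_n = √1.657 = 1.287 and ζ = 1.5/(2ω_n) = 0.5826.
2% settling time T_s ≈ 4/(ζω_n) = 4/0.75 = 5.33 s.

T_s ≈ 5.33 s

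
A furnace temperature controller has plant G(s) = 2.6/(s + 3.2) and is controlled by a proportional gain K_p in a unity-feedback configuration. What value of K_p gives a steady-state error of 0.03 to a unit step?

The loop is type 0, so e_ss(step) = 1/(1 + K_pos) with K_pos = K_p·G(0).
G(0) = 0.8125. Require 1/(1 + K_p·0.8125) = 0.03, so 1 + 0.8125·K_p = 33.33.
K_p = (33.33 − 1)/0.8125 = 39.8.

K_p = 39.8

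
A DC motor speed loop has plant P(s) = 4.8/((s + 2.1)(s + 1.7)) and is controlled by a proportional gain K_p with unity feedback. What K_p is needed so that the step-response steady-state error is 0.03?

K_p = 24

For a type-0 loop with proportional control, e_ss = 1/(1 + K_p·P(0)).
P(0) = 1.345. Require 1/(1 + K_p·1.345) = 0.03, so 1 + 1.345·K_p = 33.33.
K_p = (33.33 − 1)/1.345 = 24.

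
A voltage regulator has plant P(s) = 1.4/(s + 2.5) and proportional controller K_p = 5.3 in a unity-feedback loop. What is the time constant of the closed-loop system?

Closed-loop transfer function: T(s) = K_p·P(s)/(1 + K_p·P(s)) = 7.42/(s + 2.5 + 7.42) = 7.42/(s + 9.92).
Time constant τ = 1/9.92 = 0.101 s.

τ = 0.101 s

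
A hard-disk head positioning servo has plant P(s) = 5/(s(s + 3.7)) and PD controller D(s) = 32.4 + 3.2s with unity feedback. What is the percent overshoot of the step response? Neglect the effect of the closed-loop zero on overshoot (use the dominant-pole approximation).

2.15%

Forward path: (32.4 + 3.2s)·5/(s(s+3.7)). The closed-loop characteristic equation is s² + (3.7 + 5·3.2)s + 5·32.4 = 0.
That is s² + 19.7s + 162 = 0, so ω_n = 12.73 rad/s and ζ = 19.7/(2·12.73) = 0.7739.
%OS = 100·exp(−πζ/√(1−ζ²)) = 2.15%.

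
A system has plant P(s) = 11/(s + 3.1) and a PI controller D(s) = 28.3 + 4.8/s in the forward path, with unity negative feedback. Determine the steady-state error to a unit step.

The open loop D(s)P(s) has a pole at the origin (type 1), so the static position error constant is infinite and e_ss = 1/(1+∞) = 0.

0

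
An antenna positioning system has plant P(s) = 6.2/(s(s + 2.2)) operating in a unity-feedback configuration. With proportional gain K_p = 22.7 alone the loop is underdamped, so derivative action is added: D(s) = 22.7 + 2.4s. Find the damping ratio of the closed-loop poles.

Forward path: (22.7 + 2.4s)·6.2/(s(s+2.2)). The closed-loop characteristic equation is s² + (2.2 + 6.2·2.4)s + 6.2·22.7 = 0.
That is s² + 17.08s + 140.7 = 0, so ω_n = 11.86 rad/s and ζ = 17.08/(2·11.86) = 0.7199.

ζ = 0.72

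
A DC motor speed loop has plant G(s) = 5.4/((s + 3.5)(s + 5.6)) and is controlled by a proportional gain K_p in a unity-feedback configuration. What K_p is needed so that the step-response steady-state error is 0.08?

K_p = 41.7

For a type-0 loop with proportional control, e_ss = 1/(1 + K_p·G(0)).
G(0) = 0.2755. Require 1/(1 + K_p·0.2755) = 0.08, so 1 + 0.2755·K_p = 12.5.
K_p = (12.5 − 1)/0.2755 = 41.7.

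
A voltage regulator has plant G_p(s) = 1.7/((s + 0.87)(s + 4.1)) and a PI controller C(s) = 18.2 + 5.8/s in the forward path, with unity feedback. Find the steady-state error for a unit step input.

0

The open loop C(s)G_p(s) has a pole at the origin (type 1), so the static position error constant is infinite and e_ss = 1/(1+∞) = 0.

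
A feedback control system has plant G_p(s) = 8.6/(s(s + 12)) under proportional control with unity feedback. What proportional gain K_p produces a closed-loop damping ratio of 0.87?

Closed-loop characteristic equation: s² + 12s + K_p·8.6 = 0.
So ω_n = √(8.6K_p) and 2ζω_n = 12, giving ζ = 12/(2√(8.6K_p)).
Setting ζ = 0.87: √(8.6K_p) = 12/(2·0.87) = 6.897, so K_p = 47.56/8.6 = 5.53.

K_p = 5.53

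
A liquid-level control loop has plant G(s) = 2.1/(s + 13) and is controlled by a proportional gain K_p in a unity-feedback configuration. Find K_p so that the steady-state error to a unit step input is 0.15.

For a type-0 loop with proportional control, e_ss = 1/(1 + K_p·G(0)).
G(0) = 0.1615. Require 1/(1 + K_p·0.1615) = 0.15, so 1 + 0.1615·K_p = 6.667.
K_p = (6.667 − 1)/0.1615 = 35.1.

K_p = 35.1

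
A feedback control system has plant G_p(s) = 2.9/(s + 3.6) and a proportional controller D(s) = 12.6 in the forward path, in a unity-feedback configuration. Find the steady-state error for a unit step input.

The loop is type 0. Static position error constant K_pos = D(0)·G_p(0) = 12.6·0.8056 = 10.15.
Steady-state error to a unit step: e_ss = 1/(1+K_pos) = 1/11.15 = 0.0897.

0.0897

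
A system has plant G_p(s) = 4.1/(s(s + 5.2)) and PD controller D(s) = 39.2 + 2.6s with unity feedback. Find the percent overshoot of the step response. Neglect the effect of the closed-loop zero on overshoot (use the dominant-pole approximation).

Forward path: (39.2 + 2.6s)·4.1/(s(s+5.2)). The closed-loop characteristic equation is s² + (5.2 + 4.1·2.6)s + 4.1·39.2 = 0.
That is s² + 15.86s + 160.7 = 0, so ω_n = 12.68 rad/s and ζ = 15.86/(2·12.68) = 0.6255.
%OS = 100·exp(−πζ/√(1−ζ²)) = 8.06%.

8.06%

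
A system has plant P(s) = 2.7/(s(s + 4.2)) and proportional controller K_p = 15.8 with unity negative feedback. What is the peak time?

Closed-loop characteristic equation: s² + 4.2s + 42.66 = 0, so ω_n = 6.531 rad/s and ζ = 4.2/(2·6.531) = 0.3215.
Damped frequency ω_d = ω_n√(1−ζ²) = 6.185 rad/s, so peak time T_p = π/ω_d = 0.508 s.

T_p = 0.508 s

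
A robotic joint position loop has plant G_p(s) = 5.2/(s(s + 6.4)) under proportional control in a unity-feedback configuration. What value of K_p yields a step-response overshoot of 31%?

K_p = 16.1

From %OS = 100·exp(−πζ/√(1−ζ²)) = 31%, ζ = −ln(0.31)/√(π²+ln²(0.31)) = 0.3493.
Characteristic equation s² + 6.4s + 5.2K_p = 0 gives ζ = 6.4/(2√(5.2K_p)).
Setting ζ = 0.3493: √(5.2K_p) = 6.4/(2·0.3493) = 9.161, so K_p = 83.92/5.2 = 16.1.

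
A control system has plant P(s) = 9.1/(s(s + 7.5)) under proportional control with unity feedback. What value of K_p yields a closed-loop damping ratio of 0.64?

Closed-loop characteristic equation: s² + 7.5s + K_p·9.1 = 0.
So ω_n = √(9.1K_p) and 2ζω_n = 7.5, giving ζ = 7.5/(2√(9.1K_p)).
Setting ζ = 0.64: √(9.1K_p) = 7.5/(2·0.64) = 5.859, so K_p = 34.33/9.1 = 3.77.

K_p = 3.77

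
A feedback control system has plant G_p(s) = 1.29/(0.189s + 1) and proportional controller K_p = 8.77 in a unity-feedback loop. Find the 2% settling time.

Closed loop: T(s) = K_p·G_p/(1+K_p·G_p) = 11.31/(0.189s + 1 + 11.31), with pole at s = −(1 + 11.31)/0.189 = −65.15.
τ = 1/65.15 = 0.01535 s, so 2% settling time ≈ 4τ = 0.0614 s.

T_s ≈ 0.0614 s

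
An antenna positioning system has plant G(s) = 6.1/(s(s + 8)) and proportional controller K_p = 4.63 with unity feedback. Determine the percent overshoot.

The closed-loop denominator s² + 8s + 28.24 gives ω_n = √28.24 = 5.314 and ζ = 8/(2ω_n) = 0.7527.
%OS = 100·exp(−πζ/√(1−ζ²)) = 100·exp(−π·0.7527/√0.4335) = 2.76%.

2.76%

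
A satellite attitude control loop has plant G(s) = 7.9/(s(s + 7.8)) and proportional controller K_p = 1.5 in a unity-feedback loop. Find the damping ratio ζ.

The closed-loop denominator is s(s+7.8) + 1.5·7.9 = s² + 7.8s + 11.85.
Matching s² + 2ζω_n s + ω_n²: ω_n = √11.85 = 3.442 rad/s and 2ζω_n = 7.8, so ζ = 7.8/(2·3.442) = 1.13.

ζ = 1.13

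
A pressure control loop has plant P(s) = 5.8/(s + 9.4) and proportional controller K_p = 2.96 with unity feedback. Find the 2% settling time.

Closed-loop transfer function: T(s) = K_p·P(s)/(1 + K_p·P(s)) = 17.17/(s + 9.4 + 17.17) = 17.17/(s + 26.57).
Time constant τ = 1/26.57 = 0.03764 s, so the 2% settling time is about 4τ = 0.151 s.

T_s ≈ 0.151 s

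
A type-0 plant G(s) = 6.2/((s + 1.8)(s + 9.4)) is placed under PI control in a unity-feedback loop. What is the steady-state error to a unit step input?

The PI controller's integrator makes the forward path type 1, so e_ss to a step is zero.

0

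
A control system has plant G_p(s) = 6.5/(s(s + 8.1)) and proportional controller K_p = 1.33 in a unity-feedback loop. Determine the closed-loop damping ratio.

ζ = 1.38

1 + K_p·G_p(s) = 0 gives s² + 8.1s + 8.645 = 0.
Matching s² + 2ζω_n s + ω_n²: ω_n = √8.645 = 2.94 rad/s and 2ζω_n = 8.1, so ζ = 8.1/(2·2.94) = 1.38.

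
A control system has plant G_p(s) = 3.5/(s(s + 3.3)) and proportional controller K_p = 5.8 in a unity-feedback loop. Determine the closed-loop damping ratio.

ζ = 0.366

With unity feedback the closed-loop characteristic equation is s² + 3.3s + 5.8·3.5 = s² + 3.3s + 20.3 = 0.
Matching s² + 2ζω_n s + ω_n²: ω_n = √20.3 = 4.506 rad/s and 2ζω_n = 3.3, so ζ = 3.3/(2·4.506) = 0.366.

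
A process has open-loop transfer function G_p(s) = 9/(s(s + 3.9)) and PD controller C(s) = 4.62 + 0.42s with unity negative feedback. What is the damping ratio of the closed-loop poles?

ζ = 0.596

Forward path: (4.62 + 0.42s)·9/(s(s+3.9)). The closed-loop characteristic equation is s² + (3.9 + 9·0.42)s + 9·4.62 = 0.
That is s² + 7.68s + 41.58 = 0, so ω_n = 6.448 rad/s and ζ = 7.68/(2·6.448) = 0.5955.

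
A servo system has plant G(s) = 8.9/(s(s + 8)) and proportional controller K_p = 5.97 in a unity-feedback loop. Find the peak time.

The closed-loop denominator s² + 8s + 53.13 gives ω_n = √53.13 = 7.289 and ζ = 8/(2ω_n) = 0.5488.
Damped frequency ω_d = ω_n√(1−ζ²) = 6.094 rad/s, so peak time T_p = π/ω_d = 0.516 s.

T_p = 0.516 s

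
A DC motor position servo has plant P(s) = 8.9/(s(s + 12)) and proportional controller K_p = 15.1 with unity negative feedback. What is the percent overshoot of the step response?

Closed-loop characteristic equation: s² + 12s + 134.4 = 0, so ω_n = 11.59 rad/s and ζ = 12/(2·11.59) = 0.5176.
%OS = 100·exp(−πζ/√(1−ζ²)) = 100·exp(−π·0.5176/√0.7321) = 15%.

15%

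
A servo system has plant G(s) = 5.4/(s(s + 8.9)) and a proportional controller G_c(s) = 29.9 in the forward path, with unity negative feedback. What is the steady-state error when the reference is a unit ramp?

The loop has one pole at the origin (type 1). Velocity error constant K_v = lim_{s→0} s·G_c(s)G(s) = 29.9·5.4/8.9 = 18.14.
Steady-state error to a unit ramp: e_ss = 1/K_v = 0.0551.

0.0551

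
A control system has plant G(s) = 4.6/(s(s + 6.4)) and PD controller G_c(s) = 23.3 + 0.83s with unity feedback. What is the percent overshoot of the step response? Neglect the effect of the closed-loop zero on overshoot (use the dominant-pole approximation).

Forward path: (23.3 + 0.83s)·4.6/(s(s+6.4)). The closed-loop characteristic equation is s² + (6.4 + 4.6·0.83)s + 4.6·23.3 = 0.
That is s² + 10.22s + 107.2 = 0, so ω_n = 10.35 rad/s and ζ = 10.22/(2·10.35) = 0.4935.
%OS = 100·exp(−πζ/√(1−ζ²)) = 16.8%.

16.8%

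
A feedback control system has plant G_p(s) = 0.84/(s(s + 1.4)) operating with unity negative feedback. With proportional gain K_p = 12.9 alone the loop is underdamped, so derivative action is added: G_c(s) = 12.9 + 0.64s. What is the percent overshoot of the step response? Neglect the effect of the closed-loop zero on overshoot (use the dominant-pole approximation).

38%

Forward path: (12.9 + 0.64s)·0.84/(s(s+1.4)). The closed-loop characteristic equation is s² + (1.4 + 0.84·0.64)s + 0.84·12.9 = 0.
That is s² + 1.938s + 10.84 = 0, so ω_n = 3.292 rad/s and ζ = 1.938/(2·3.292) = 0.2943.
%OS = 100·exp(−πζ/√(1−ζ²)) = 38%.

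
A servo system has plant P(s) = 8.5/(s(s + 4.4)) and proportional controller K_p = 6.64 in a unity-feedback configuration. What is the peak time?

T_p = 0.437 s

The closed-loop denominator s² + 4.4s + 56.44 gives ω_n = √56.44 = 7.513 and ζ = 4.4/(2ω_n) = 0.2928.
Damped frequency ω_d = ω_n√(1−ζ²) = 7.183 rad/s, so peak time T_p = π/ω_d = 0.437 s.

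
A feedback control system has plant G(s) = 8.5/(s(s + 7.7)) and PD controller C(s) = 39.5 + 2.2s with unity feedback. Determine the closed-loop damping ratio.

Forward path: (39.5 + 2.2s)·8.5/(s(s+7.7)). The closed-loop characteristic equation is s² + (7.7 + 8.5·2.2)s + 8.5·39.5 = 0.
That is s² + 26.4s + 335.8 = 0, so ω_n = 18.32 rad/s and ζ = 26.4/(2·18.32) = 0.7204.

ζ = 0.72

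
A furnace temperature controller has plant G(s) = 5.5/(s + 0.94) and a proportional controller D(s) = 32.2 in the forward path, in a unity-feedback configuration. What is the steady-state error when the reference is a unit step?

The loop is type 0. Static position error constant K_pos = D(0)·G(0) = 32.2·5.851 = 188.4.
Steady-state error to a unit step: e_ss = 1/(1+K_pos) = 1/189.4 = 0.00528.

0.00528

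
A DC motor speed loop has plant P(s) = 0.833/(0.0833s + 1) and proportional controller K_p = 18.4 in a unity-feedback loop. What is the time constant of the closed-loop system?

τ = 0.0051 s

Closed loop: T(s) = K_p·P/(1+K_p·P) = 15.33/(0.0833s + 1 + 15.33), with pole at s = −(1 + 15.33)/0.0833 = −196.
Closed-loop time constant τ = 1/196 = 0.0051 s.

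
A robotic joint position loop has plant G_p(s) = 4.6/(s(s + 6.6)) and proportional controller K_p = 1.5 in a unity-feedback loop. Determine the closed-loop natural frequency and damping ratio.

ω_n = 2.63 rad/s, ζ = 1.26

The closed-loop denominator is s(s+6.6) + 1.5·4.6 = s² + 6.6s + 6.9.
Matching s² + 2ζω_n s + ω_n²: ω_n = √6.9 = 2.627 rad/s and 2ζω_n = 6.6, so ζ = 6.6/(2·2.627) = 1.26.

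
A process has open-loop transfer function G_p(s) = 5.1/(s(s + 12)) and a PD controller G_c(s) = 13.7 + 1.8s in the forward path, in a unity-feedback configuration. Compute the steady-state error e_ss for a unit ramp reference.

0.172

The loop has one pole at the origin (type 1). Velocity error constant K_v = lim_{s→0} s·G_c(s)G_p(s) = 13.7·5.1/12 = 5.822.
Steady-state error to a unit ramp: e_ss = 1/K_v = 0.172.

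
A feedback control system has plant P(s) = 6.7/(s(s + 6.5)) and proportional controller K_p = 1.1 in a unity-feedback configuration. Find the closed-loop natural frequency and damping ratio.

ω_n = 2.71 rad/s, ζ = 1.2

1 + K_p·P(s) = 0 gives s² + 6.5s + 7.37 = 0.
Matching s² + 2ζω_n s + ω_n²: ω_n = √7.37 = 2.715 rad/s and 2ζω_n = 6.5, so ζ = 6.5/(2·2.715) = 1.2.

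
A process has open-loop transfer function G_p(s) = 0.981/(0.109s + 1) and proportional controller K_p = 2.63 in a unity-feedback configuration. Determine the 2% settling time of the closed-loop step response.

T_s ≈ 0.122 s

Closed loop: T(s) = K_p·G_p/(1+K_p·G_p) = 2.58/(0.109s + 1 + 2.58), with pole at s = −(1 + 2.58)/0.109 = −32.84.
τ = 1/32.84 = 0.03045 s, so 2% settling time ≈ 4τ = 0.122 s.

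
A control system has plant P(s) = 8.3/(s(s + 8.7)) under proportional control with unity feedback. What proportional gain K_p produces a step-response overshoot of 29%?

K_p = 17

From %OS = 100·exp(−πζ/√(1−ζ²)) = 29%, ζ = −ln(0.29)/√(π²+ln²(0.29)) = 0.3666.
Characteristic equation s² + 8.7s + 8.3K_p = 0 gives ζ = 8.7/(2√(8.3K_p)).
Setting ζ = 0.3666: √(8.3K_p) = 8.7/(2·0.3666) = 11.87, so K_p = 140.8/8.3 = 17.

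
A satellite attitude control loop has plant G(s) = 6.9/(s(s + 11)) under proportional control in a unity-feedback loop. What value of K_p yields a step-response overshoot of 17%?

From %OS = 100·exp(−πζ/√(1−ζ²)) = 17%, ζ = −ln(0.17)/√(π²+ln²(0.17)) = 0.4913.
Characteristic equation s² + 11s + 6.9K_p = 0 gives ζ = 11/(2√(6.9K_p)).
Setting ζ = 0.4913: √(6.9K_p) = 11/(2·0.4913) = 11.2, so K_p = 125.3/6.9 = 18.2.

K_p = 18.2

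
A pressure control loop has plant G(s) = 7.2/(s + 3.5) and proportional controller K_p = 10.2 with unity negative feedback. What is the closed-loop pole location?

s = -76.94

Closed-loop transfer function: T(s) = K_p·G(s)/(1 + K_p·G(s)) = 73.44/(s + 3.5 + 73.44) = 73.44/(s + 76.94).
The closed-loop pole is at s = −76.94.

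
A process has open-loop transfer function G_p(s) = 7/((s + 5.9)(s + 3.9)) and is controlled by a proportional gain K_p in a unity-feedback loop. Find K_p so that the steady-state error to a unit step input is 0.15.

The loop is type 0, so e_ss(step) = 1/(1 + K_pos) with K_pos = K_p·G_p(0).
G_p(0) = 0.3042. Require 1/(1 + K_p·0.3042) = 0.15, so 1 + 0.3042·K_p = 6.667.
K_p = (6.667 − 1)/0.3042 = 18.6.

K_p = 18.6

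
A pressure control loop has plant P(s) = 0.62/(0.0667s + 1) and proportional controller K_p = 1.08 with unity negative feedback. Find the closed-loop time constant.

τ = 0.0399 s

Closed loop: T(s) = K_p·P/(1+K_p·P) = 0.6696/(0.0667s + 1 + 0.6696), with pole at s = −(1 + 0.6696)/0.0667 = −25.03.
Closed-loop time constant τ = 1/25.03 = 0.0399 s.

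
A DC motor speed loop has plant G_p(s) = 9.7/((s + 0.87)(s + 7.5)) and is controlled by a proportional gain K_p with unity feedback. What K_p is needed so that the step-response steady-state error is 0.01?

Steady-state error for a unit step on this type-0 loop is 1/(1 + K_p·G_p(0)).
G_p(0) = 1.487. Require 1/(1 + K_p·1.487) = 0.01, so 1 + 1.487·K_p = 100.
K_p = (100 − 1)/1.487 = 66.6.

K_p = 66.6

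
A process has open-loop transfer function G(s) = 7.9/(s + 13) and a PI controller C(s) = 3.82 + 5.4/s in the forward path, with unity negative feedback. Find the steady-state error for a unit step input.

0

The open loop C(s)G(s) has a pole at the origin (type 1), so the static position error constant is infinite and e_ss = 1/(1+∞) = 0.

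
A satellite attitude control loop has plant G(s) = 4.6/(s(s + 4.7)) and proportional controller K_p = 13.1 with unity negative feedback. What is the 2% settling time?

The closed-loop denominator s² + 4.7s + 60.26 gives ω_n = √60.26 = 7.763 and ζ = 4.7/(2ω_n) = 0.3027.
2% settling time T_s ≈ 4/(ζω_n) = 4/2.35 = 1.7 s.

T_s ≈ 1.7 s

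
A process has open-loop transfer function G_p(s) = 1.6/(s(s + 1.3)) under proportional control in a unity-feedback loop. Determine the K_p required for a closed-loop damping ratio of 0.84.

Closed-loop characteristic equation: s² + 1.3s + K_p·1.6 = 0.
So ω_n = √(1.6K_p) and 2ζω_n = 1.3, giving ζ = 1.3/(2√(1.6K_p)).
Setting ζ = 0.84: √(1.6K_p) = 1.3/(2·0.84) = 0.7738, so K_p = 0.5988/1.6 = 0.374.

K_p = 0.374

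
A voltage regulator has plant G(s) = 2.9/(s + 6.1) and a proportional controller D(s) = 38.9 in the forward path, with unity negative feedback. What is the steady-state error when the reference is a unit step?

The loop is type 0. Static position error constant K_pos = D(0)·G(0) = 38.9·0.4754 = 18.49.
Steady-state error to a unit step: e_ss = 1/(1+K_pos) = 1/19.49 = 0.0513.

0.0513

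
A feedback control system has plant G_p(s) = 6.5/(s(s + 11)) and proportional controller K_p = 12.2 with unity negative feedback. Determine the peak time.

The closed-loop denominator s² + 11s + 79.3 gives ω_n = √79.3 = 8.905 and ζ = 11/(2ω_n) = 0.6176.
Damped frequency ω_d = ω_n√(1−ζ²) = 7.004 rad/s, so peak time T_p = π/ω_d = 0.449 s.

T_p = 0.449 s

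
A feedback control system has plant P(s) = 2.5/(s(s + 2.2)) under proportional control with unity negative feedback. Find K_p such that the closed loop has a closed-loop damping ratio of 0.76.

Closed-loop characteristic equation: s² + 2.2s + K_p·2.5 = 0.
So ω_n = √(2.5K_p) and 2ζω_n = 2.2, giving ζ = 2.2/(2√(2.5K_p)).
Setting ζ = 0.76: √(2.5K_p) = 2.2/(2·0.76) = 1.447, so K_p = 2.095/2.5 = 0.838.

K_p = 0.838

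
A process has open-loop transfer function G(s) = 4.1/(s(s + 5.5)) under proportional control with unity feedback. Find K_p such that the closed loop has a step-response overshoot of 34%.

From %OS = 100·exp(−πζ/√(1−ζ²)) = 34%, ζ = −ln(0.34)/√(π²+ln²(0.34)) = 0.3248.
Characteristic equation s² + 5.5s + 4.1K_p = 0 gives ζ = 5.5/(2√(4.1K_p)).
Setting ζ = 0.3248: √(4.1K_p) = 5.5/(2·0.3248) = 8.467, so K_p = 71.69/4.1 = 17.5.

K_p = 17.5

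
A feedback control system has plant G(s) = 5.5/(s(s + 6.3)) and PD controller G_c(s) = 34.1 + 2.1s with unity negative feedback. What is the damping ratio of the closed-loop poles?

ζ = 0.652

Forward path: (34.1 + 2.1s)·5.5/(s(s+6.3)). The closed-loop characteristic equation is s² + (6.3 + 5.5·2.1)s + 5.5·34.1 = 0.
That is s² + 17.85s + 187.6 = 0, so ω_n = 13.69 rad/s and ζ = 17.85/(2·13.69) = 0.6517.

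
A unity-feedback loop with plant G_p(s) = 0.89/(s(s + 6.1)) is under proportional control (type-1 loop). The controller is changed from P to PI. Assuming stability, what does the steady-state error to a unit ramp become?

The integrator raises the loop to type 2, so K_v → ∞ and e_ss to a ramp is zero.

0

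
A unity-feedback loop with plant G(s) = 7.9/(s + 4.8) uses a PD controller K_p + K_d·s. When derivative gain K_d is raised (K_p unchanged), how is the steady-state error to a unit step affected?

At s = 0 the derivative term contributes nothing: C(0) = K_p regardless of K_d, so K_pos = K_p·G(0) and e_ss are unchanged.

unchanged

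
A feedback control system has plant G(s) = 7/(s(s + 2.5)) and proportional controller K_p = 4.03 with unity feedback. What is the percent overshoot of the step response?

From 1 + K_pG(s) = 0: s² + 2.5s + 28.21 = 0 ⇒ ω_n = 5.311, ζ = 0.2353.
%OS = 100·exp(−πζ/√(1−ζ²)) = 100·exp(−π·0.2353/√0.9446) = 46.7%.

46.7%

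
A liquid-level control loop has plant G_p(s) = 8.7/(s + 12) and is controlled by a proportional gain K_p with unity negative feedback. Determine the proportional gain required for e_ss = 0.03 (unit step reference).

K_p = 44.6

The loop is type 0, so e_ss(step) = 1/(1 + K_pos) with K_pos = K_p·G_p(0).
G_p(0) = 0.725. Require 1/(1 + K_p·0.725) = 0.03, so 1 + 0.725·K_p = 33.33.
K_p = (33.33 − 1)/0.725 = 44.6.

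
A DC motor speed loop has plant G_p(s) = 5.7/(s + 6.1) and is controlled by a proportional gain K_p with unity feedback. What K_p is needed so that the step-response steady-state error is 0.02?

K_p = 52.4

Steady-state error for a unit step on this type-0 loop is 1/(1 + K_p·G_p(0)).
G_p(0) = 0.9344. Require 1/(1 + K_p·0.9344) = 0.02, so 1 + 0.9344·K_p = 50.
K_p = (50 − 1)/0.9344 = 52.4.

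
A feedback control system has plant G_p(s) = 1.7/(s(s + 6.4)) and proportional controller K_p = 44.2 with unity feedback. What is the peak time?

T_p = 0.39 s

The closed-loop denominator s² + 6.4s + 75.14 gives ω_n = √75.14 = 8.668 and ζ = 6.4/(2ω_n) = 0.3692.
Damped frequency ω_d = ω_n√(1−ζ²) = 8.056 rad/s, so peak time T_p = π/ω_d = 0.39 s.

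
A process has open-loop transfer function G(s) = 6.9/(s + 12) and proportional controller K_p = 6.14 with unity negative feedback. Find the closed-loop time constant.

Closed-loop transfer function: T(s) = K_p·G(s)/(1 + K_p·G(s)) = 42.37/(s + 12 + 42.37) = 42.37/(s + 54.37).
Time constant τ = 1/54.37 = 0.0184 s.

τ = 0.0184 s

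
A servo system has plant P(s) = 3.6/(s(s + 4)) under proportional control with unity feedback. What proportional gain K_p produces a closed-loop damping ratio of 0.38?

Closed-loop characteristic equation: s² + 4s + K_p·3.6 = 0.
So ω_n = √(3.6K_p) and 2ζω_n = 4, giving ζ = 4/(2√(3.6K_p)).
Setting ζ = 0.38: √(3.6K_p) = 4/(2·0.38) = 5.263, so K_p = 27.7/3.6 = 7.69.

K_p = 7.69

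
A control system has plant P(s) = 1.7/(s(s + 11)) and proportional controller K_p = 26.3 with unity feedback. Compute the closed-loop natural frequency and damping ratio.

ω_n = 6.69 rad/s, ζ = 0.823

The closed-loop denominator is s(s+11) + 26.3·1.7 = s² + 11s + 44.71.
So ω_n² = 44.71 ⇒ ω_n = 6.687 rad/s, and ζ = 11/(2ω_n) = 0.823.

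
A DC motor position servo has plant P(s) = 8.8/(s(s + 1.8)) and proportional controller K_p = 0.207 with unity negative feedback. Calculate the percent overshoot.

Closed-loop characteristic equation: s² + 1.8s + 1.822 = 0, so ω_n = 1.35 rad/s and ζ = 1.8/(2·1.35) = 0.6668.
%OS = 100·exp(−πζ/√(1−ζ²)) = 100·exp(−π·0.6668/√0.5553) = 6.01%.

6.01%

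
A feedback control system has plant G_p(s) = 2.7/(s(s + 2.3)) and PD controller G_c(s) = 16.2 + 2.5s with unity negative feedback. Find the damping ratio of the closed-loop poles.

Forward path: (16.2 + 2.5s)·2.7/(s(s+2.3)). The closed-loop characteristic equation is s² + (2.3 + 2.7·2.5)s + 2.7·16.2 = 0.
That is s² + 9.05s + 43.74 = 0, so ω_n = 6.614 rad/s and ζ = 9.05/(2·6.614) = 0.6842.

ζ = 0.684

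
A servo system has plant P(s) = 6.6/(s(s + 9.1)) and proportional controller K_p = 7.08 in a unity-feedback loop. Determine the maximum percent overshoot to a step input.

6.07%

The closed-loop denominator s² + 9.1s + 46.73 gives ω_n = √46.73 = 6.836 and ζ = 9.1/(2ω_n) = 0.6656.
%OS = 100·exp(−πζ/√(1−ζ²)) = 100·exp(−π·0.6656/√0.557) = 6.07%.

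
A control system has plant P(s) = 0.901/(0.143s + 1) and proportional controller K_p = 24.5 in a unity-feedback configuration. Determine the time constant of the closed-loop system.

Closed loop: T(s) = K_p·P/(1+K_p·P) = 22.07/(0.143s + 1 + 22.07), with pole at s = −(1 + 22.07)/0.143 = −161.4.
Closed-loop time constant τ = 1/161.4 = 0.0062 s.

τ = 0.0062 s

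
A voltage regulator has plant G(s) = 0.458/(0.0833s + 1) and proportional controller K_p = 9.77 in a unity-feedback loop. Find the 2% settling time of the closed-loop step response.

T_s ≈ 0.0609 s

Closed loop: T(s) = K_p·G/(1+K_p·G) = 4.475/(0.0833s + 1 + 4.475), with pole at s = −(1 + 4.475)/0.0833 = −65.72.
τ = 1/65.72 = 0.01522 s, so 2% settling time ≈ 4τ = 0.0609 s.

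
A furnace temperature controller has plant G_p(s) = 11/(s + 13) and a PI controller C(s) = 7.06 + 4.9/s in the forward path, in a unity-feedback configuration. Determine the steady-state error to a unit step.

0

The open loop C(s)G_p(s) has a pole at the origin (type 1), so the static position error constant is infinite and e_ss = 1/(1+∞) = 0.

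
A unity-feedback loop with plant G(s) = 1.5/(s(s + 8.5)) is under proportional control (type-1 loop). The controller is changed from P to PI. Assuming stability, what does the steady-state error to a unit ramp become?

The integrator raises the loop to type 2, so K_v → ∞ and e_ss to a ramp is zero.

0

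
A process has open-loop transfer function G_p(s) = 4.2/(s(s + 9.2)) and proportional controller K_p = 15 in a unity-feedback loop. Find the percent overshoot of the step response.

10.7%

Closed-loop characteristic equation: s² + 9.2s + 63 = 0, so ω_n = 7.937 rad/s and ζ = 9.2/(2·7.937) = 0.5795.
%OS = 100·exp(−πζ/√(1−ζ²)) = 100·exp(−π·0.5795/√0.6641) = 10.7%.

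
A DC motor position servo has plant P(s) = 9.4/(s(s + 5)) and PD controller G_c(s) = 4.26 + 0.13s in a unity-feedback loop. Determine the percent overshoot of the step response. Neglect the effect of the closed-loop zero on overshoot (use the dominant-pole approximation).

17%

Forward path: (4.26 + 0.13s)·9.4/(s(s+5)). The closed-loop characteristic equation is s² + (5 + 9.4·0.13)s + 9.4·4.26 = 0.
That is s² + 6.222s + 40.04 = 0, so ω_n = 6.328 rad/s and ζ = 6.222/(2·6.328) = 0.4916.
%OS = 100·exp(−πζ/√(1−ζ²)) = 17%.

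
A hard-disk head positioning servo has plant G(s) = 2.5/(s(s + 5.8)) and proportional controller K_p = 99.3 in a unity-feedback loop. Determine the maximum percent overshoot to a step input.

55.5%

The closed-loop denominator s² + 5.8s + 248.2 gives ω_n = √248.2 = 15.76 and ζ = 5.8/(2ω_n) = 0.1841.
%OS = 100·exp(−πζ/√(1−ζ²)) = 100·exp(−π·0.1841/√0.9661) = 55.5%.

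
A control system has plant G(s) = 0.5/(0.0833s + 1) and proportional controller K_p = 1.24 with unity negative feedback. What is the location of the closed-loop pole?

s = -19.45

Closed loop: T(s) = K_p·G/(1+K_p·G) = 0.62/(0.0833s + 1 + 0.62), with pole at s = −(1 + 0.62)/0.0833 = −19.45.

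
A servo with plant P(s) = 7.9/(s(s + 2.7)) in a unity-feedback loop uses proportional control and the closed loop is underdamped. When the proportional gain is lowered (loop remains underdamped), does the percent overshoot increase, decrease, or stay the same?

ζ = 2.7/(2√(7.9K_p)) rises as K_p falls; higher damping means less overshoot.

decrease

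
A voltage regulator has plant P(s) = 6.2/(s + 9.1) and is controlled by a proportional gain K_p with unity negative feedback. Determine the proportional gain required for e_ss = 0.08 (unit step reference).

For a type-0 loop with proportional control, e_ss = 1/(1 + K_p·P(0)).
P(0) = 0.6813. Require 1/(1 + K_p·0.6813) = 0.08, so 1 + 0.6813·K_p = 12.5.
K_p = (12.5 − 1)/0.6813 = 16.9.

K_p = 16.9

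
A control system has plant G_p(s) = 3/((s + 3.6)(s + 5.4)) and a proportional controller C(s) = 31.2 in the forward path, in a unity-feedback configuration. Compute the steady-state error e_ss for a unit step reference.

The loop is type 0. Static position error constant K_pos = C(0)·G_p(0) = 31.2·0.1543 = 4.815.
Steady-state error to a unit step: e_ss = 1/(1+K_pos) = 1/5.815 = 0.172.

0.172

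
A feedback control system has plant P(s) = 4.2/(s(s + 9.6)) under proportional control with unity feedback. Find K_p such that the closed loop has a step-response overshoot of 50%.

K_p = 118

From %OS = 100·exp(−πζ/√(1−ζ²)) = 50%, ζ = −ln(0.5)/√(π²+ln²(0.5)) = 0.2155.
Characteristic equation s² + 9.6s + 4.2K_p = 0 gives ζ = 9.6/(2√(4.2K_p)).
Setting ζ = 0.2155: √(4.2K_p) = 9.6/(2·0.2155) = 22.28, so K_p = 496.3/4.2 = 118.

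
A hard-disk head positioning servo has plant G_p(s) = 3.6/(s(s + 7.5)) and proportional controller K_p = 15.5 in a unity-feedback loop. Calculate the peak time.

Closed-loop characteristic equation: s² + 7.5s + 55.8 = 0, so ω_n = 7.47 rad/s and ζ = 7.5/(2·7.47) = 0.502.
Damped frequency ω_d = ω_n√(1−ζ²) = 6.46 rad/s, so peak time T_p = π/ω_d = 0.486 s.

T_p = 0.486 s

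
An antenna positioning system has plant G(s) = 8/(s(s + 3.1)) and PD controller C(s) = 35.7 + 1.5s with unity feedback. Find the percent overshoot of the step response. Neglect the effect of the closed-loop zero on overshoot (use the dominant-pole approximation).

Forward path: (35.7 + 1.5s)·8/(s(s+3.1)). The closed-loop characteristic equation is s² + (3.1 + 8·1.5)s + 8·35.7 = 0.
That is s² + 15.1s + 285.6 = 0, so ω_n = 16.9 rad/s and ζ = 15.1/(2·16.9) = 0.4468.
%OS = 100·exp(−πζ/√(1−ζ²)) = 20.8%.

20.8%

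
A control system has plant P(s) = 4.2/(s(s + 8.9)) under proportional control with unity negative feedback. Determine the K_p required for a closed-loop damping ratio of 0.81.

Closed-loop characteristic equation: s² + 8.9s + K_p·4.2 = 0.
So ω_n = √(4.2K_p) and 2ζω_n = 8.9, giving ζ = 8.9/(2√(4.2K_p)).
Setting ζ = 0.81: √(4.2K_p) = 8.9/(2·0.81) = 5.494, so K_p = 30.18/4.2 = 7.19.

K_p = 7.19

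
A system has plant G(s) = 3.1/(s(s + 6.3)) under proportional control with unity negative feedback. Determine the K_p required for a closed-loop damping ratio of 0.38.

Closed-loop characteristic equation: s² + 6.3s + K_p·3.1 = 0.
So ω_n = √(3.1K_p) and 2ζω_n = 6.3, giving ζ = 6.3/(2√(3.1K_p)).
Setting ζ = 0.38: √(3.1K_p) = 6.3/(2·0.38) = 8.289, so K_p = 68.72/3.1 = 22.2.

K_p = 22.2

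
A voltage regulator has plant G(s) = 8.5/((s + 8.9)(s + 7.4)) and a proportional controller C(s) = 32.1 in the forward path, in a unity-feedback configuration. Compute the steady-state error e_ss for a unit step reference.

The loop is type 0. Static position error constant K_pos = C(0)·G(0) = 32.1·0.1291 = 4.143.
Steady-state error to a unit step: e_ss = 1/(1+K_pos) = 1/5.143 = 0.194.

0.194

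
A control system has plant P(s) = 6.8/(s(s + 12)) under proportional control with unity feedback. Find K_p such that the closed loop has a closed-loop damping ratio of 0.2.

Closed-loop characteristic equation: s² + 12s + K_p·6.8 = 0.
So ω_n = √(6.8K_p) and 2ζω_n = 12, giving ζ = 12/(2√(6.8K_p)).
Setting ζ = 0.2: √(6.8K_p) = 12/(2·0.2) = 30, so K_p = 900/6.8 = 132.

K_p = 132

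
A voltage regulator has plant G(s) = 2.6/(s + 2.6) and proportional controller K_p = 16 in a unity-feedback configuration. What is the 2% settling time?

Closed-loop transfer function: T(s) = K_p·G(s)/(1 + K_p·G(s)) = 41.6/(s + 2.6 + 41.6) = 41.6/(s + 44.2).
Time constant τ = 1/44.2 = 0.02262 s, so the 2% settling time is about 4τ = 0.0905 s.

T_s ≈ 0.0905 s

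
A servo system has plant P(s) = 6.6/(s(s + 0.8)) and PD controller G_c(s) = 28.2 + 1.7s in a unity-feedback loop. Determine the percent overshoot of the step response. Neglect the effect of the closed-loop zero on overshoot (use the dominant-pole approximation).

Forward path: (28.2 + 1.7s)·6.6/(s(s+0.8)). The closed-loop characteristic equation is s² + (0.8 + 6.6·1.7)s + 6.6·28.2 = 0.
That is s² + 12.02s + 186.1 = 0, so ω_n = 13.64 rad/s and ζ = 12.02/(2·13.64) = 0.4405.
%OS = 100·exp(−πζ/√(1−ζ²)) = 21.4%.

21.4%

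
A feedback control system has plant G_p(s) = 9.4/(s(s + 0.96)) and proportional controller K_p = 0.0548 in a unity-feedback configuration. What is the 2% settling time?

T_s ≈ 8.33 s

From 1 + K_pG_p(s) = 0: s² + 0.96s + 0.5151 = 0 ⇒ ω_n = 0.7177, ζ = 0.6688.
2% settling time T_s ≈ 4/(ζω_n) = 4/0.48 = 8.33 s.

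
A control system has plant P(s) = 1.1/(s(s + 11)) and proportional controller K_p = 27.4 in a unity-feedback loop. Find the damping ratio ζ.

ζ = 1

With unity feedback the closed-loop characteristic equation is s² + 11s + 27.4·1.1 = s² + 11s + 30.14 = 0.
Matching s² + 2ζω_n s + ω_n²: ω_n = √30.14 = 5.49 rad/s and 2ζω_n = 11, so ζ = 11/(2·5.49) = 1.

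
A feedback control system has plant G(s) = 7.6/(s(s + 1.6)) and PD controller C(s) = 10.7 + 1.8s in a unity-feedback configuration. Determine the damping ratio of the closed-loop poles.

Forward path: (10.7 + 1.8s)·7.6/(s(s+1.6)). The closed-loop characteristic equation is s² + (1.6 + 7.6·1.8)s + 7.6·10.7 = 0.
That is s² + 15.28s + 81.32 = 0, so ω_n = 9.018 rad/s and ζ = 15.28/(2·9.018) = 0.8472.

ζ = 0.847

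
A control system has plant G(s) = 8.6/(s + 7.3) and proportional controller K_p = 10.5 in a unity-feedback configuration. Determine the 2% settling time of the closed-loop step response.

T_s ≈ 0.041 s

Closed-loop transfer function: T(s) = K_p·G(s)/(1 + K_p·G(s)) = 90.3/(s + 7.3 + 90.3) = 90.3/(s + 97.6).
Time constant τ = 1/97.6 = 0.01025 s, so the 2% settling time is about 4τ = 0.041 s.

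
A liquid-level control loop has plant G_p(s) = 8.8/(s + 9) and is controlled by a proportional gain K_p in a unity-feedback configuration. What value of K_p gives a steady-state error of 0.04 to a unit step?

K_p = 24.5

The loop is type 0, so e_ss(step) = 1/(1 + K_pos) with K_pos = K_p·G_p(0).
G_p(0) = 0.9778. Require 1/(1 + K_p·0.9778) = 0.04, so 1 + 0.9778·K_p = 25.
K_p = (25 − 1)/0.9778 = 24.5.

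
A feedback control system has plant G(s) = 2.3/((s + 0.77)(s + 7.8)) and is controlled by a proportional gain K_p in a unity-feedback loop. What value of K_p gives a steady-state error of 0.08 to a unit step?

The loop is type 0, so e_ss(step) = 1/(1 + K_pos) with K_pos = K_p·G(0).
G(0) = 0.383. Require 1/(1 + K_p·0.383) = 0.08, so 1 + 0.383·K_p = 12.5.
K_p = (12.5 − 1)/0.383 = 30.

K_p = 30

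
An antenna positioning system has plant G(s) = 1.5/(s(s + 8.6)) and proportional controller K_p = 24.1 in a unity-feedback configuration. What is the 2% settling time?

Closed-loop characteristic equation: s² + 8.6s + 36.15 = 0, so ω_n = 6.012 rad/s and ζ = 8.6/(2·6.012) = 0.7152.
2% settling time T_s ≈ 4/(ζω_n) = 4/4.3 = 0.93 s.

T_s ≈ 0.93 s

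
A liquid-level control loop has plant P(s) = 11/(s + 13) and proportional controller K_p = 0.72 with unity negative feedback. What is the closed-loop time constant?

Closed-loop transfer function: T(s) = K_p·P(s)/(1 + K_p·P(s)) = 7.92/(s + 13 + 7.92) = 7.92/(s + 20.92).
Time constant τ = 1/20.92 = 0.0478 s.

τ = 0.0478 s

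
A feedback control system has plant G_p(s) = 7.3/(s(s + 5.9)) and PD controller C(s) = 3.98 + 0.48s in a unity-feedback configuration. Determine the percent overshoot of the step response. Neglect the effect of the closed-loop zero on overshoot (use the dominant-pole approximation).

Forward path: (3.98 + 0.48s)·7.3/(s(s+5.9)). The closed-loop characteristic equation is s² + (5.9 + 7.3·0.48)s + 7.3·3.98 = 0.
That is s² + 9.404s + 29.05 = 0, so ω_n = 5.39 rad/s and ζ = 9.404/(2·5.39) = 0.8723.
%OS = 100·exp(−πζ/√(1−ζ²)) = 0.368%.

0.368%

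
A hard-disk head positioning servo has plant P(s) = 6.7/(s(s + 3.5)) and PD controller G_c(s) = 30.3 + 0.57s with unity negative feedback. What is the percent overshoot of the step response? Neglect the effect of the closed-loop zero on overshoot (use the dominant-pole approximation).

43.4%

Forward path: (30.3 + 0.57s)·6.7/(s(s+3.5)). The closed-loop characteristic equation is s² + (3.5 + 6.7·0.57)s + 6.7·30.3 = 0.
That is s² + 7.319s + 203 = 0, so ω_n = 14.25 rad/s and ζ = 7.319/(2·14.25) = 0.2568.
%OS = 100·exp(−πζ/√(1−ζ²)) = 43.4%.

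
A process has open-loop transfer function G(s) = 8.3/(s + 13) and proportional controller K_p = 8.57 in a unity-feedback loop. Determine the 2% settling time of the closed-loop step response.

T_s ≈ 0.0475 s

Closed-loop transfer function: T(s) = K_p·G(s)/(1 + K_p·G(s)) = 71.13/(s + 13 + 71.13) = 71.13/(s + 84.13).
Time constant τ = 1/84.13 = 0.01189 s, so the 2% settling time is about 4τ = 0.0475 s.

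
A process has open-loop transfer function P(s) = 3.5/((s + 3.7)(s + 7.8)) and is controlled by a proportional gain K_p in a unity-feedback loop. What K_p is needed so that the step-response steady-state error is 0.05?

K_p = 157

For a type-0 loop with proportional control, e_ss = 1/(1 + K_p·P(0)).
P(0) = 0.1213. Require 1/(1 + K_p·0.1213) = 0.05, so 1 + 0.1213·K_p = 20.
K_p = (20 − 1)/0.1213 = 157.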